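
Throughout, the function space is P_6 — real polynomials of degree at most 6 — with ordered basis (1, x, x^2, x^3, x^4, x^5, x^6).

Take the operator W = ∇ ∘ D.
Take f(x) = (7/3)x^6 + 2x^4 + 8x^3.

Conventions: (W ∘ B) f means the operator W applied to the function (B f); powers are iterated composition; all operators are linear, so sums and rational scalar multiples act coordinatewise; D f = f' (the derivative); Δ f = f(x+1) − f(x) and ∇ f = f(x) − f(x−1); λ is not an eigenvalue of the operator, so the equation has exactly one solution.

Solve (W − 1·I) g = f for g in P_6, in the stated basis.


write g with unknown coordinates in the stated basis and equate coefficients in (W − 1·I) g = f
solving from the highest basis element down gives g = -(7/3)x^6 - 72x^4 + 132x^3 - 1004x^2 + 1726x - 2706
check: W g = -70x^4 + 140x^3 - 1004x^2 + 1726x - 2706
so W g − 1·g = (7/3)x^6 + 2x^4 + 8x^3 = f ✓

the result is g(x) = -(7/3)x^6 - 72x^4 + 132x^3 - 1004x^2 + 1726x - 2706


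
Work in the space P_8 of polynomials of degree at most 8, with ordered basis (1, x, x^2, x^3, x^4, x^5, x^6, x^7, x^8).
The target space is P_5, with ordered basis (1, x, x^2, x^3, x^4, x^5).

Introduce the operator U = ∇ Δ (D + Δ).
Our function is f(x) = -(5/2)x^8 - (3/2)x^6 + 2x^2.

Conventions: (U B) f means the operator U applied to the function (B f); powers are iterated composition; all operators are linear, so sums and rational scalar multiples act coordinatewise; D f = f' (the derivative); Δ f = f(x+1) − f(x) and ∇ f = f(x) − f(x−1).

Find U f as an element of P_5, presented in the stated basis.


D f = -20x^7 - 9x^5 + 4x
Δ f = -20x^7 - 70x^6 - 149x^5 - (395/2)x^4 - 170x^3 - (185/2)x^2 - 25x - 2
(D + Δ) f = -40x^7 - 70x^6 - 158x^5 - (395/2)x^4 - 170x^3 - (185/2)x^2 - 21x - 2
Δ (D + Δ) f = -280x^6 - 1260x^5 - 3240x^4 - 5170x^3 - 5165x^2 - 2975x - 749
∇ Δ (D + Δ) f = -1680x^5 - 2100x^4 - 5960x^3 - 4470x^2 - 3160x - 720

g(x) = -1680x^5 - 2100x^4 - 5960x^3 - 4470x^2 - 3160x - 720


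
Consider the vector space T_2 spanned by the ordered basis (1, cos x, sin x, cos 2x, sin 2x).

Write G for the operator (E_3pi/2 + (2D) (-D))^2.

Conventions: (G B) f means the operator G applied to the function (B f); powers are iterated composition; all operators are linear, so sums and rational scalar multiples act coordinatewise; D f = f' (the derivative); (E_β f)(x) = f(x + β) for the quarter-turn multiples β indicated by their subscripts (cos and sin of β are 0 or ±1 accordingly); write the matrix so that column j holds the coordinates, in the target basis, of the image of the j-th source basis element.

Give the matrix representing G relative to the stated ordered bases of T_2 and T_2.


image of 1: 1
image of cos x: 3cos x + 4sin x
image of sin x: -4cos x + 3sin x
image of cos 2x: 49cos 2x
image of sin 2x: 49sin 2x
each image's coordinates form column j of the matrix

the matrix is [[1, 0, 0, 0, 0]; [0, 3, -4, 0, 0]; [0, 4, 3, 0, 0]; [0, 0, 0, 49, 0]; [0, 0, 0, 0, 49]] (rows listed top to bottom)


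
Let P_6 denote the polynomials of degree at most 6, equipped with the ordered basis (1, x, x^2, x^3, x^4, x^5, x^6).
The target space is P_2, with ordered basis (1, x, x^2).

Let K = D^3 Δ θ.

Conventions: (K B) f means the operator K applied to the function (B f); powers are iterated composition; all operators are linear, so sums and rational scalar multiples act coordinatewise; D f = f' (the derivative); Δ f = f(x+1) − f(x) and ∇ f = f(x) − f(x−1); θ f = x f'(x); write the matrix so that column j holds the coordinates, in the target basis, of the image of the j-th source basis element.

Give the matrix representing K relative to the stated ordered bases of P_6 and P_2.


image of 1: 0
image of x: 0
image of x^2: 0
image of x^3: 0
image of x^4: 96
image of x^5: 600x + 300
image of x^6: 2160x^2 + 2160x + 720
each image's coordinates form column j of the matrix

the matrix is [[0, 0, 0, 0, 96, 300, 720]; [0, 0, 0, 0, 0, 600, 2160]; [0, 0, 0, 0, 0, 0, 2160]] (rows listed top to bottom)


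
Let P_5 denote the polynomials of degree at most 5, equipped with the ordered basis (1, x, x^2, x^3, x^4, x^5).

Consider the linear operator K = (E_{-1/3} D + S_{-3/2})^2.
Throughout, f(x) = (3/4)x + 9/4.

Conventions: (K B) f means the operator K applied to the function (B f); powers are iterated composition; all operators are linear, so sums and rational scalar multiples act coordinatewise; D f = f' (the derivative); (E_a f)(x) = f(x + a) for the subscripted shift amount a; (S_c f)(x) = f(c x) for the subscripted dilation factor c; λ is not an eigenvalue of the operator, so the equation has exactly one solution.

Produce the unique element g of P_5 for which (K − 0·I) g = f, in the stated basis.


the result is g(x) = (1/3)x + 29/12

write g with unknown coordinates in the stated basis and equate coefficients in (K − 0·I) g = f
solving from the highest basis element down gives g = (1/3)x + 29/12
check: K g = (3/4)x + 9/4
so K g − 0·g = (3/4)x + 9/4 = f ✓


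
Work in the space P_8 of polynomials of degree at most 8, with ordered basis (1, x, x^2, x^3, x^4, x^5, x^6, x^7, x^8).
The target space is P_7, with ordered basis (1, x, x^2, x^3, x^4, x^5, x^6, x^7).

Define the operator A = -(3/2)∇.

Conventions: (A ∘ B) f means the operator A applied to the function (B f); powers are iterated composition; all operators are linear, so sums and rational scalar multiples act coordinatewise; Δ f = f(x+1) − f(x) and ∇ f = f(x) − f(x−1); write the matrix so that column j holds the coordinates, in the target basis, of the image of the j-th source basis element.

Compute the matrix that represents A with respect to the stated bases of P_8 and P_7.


the matrix is [[0, -3/2, 3/2, -3/2, 3/2, -3/2, 3/2, -3/2, 3/2]; [0, 0, -3, 9/2, -6, 15/2, -9, 21/2, -12]; [0, 0, 0, -9/2, 9, -15, 45/2, -63/2, 42]; [0, 0, 0, 0, -6, 15, -30, 105/2, -84]; [0, 0, 0, 0, 0, -15/2, 45/2, -105/2, 105]; [0, 0, 0, 0, 0, 0, -9, 63/2, -84]; [0, 0, 0, 0, 0, 0, 0, -21/2, 42]; [0, 0, 0, 0, 0, 0, 0, 0, -12]] (rows listed top to bottom)

image of 1: 0
image of x: -3/2
image of x^2: -3x + 3/2
image of x^3: -(9/2)x^2 + (9/2)x - 3/2
image of x^4: -6x^3 + 9x^2 - 6x + 3/2
image of x^5: -(15/2)x^4 + 15x^3 - 15x^2 + (15/2)x - 3/2
image of x^6: -9x^5 + (45/2)x^4 - 30x^3 + (45/2)x^2 - 9x + 3/2
image of x^7: -(21/2)x^6 + (63/2)x^5 - (105/2)x^4 + (105/2)x^3 - (63/2)x^2 + (21/2)x - 3/2
image of x^8: -12x^7 + 42x^6 - 84x^5 + 105x^4 - 84x^3 + 42x^2 - 12x + 3/2
each image's coordinates form column j of the matrix


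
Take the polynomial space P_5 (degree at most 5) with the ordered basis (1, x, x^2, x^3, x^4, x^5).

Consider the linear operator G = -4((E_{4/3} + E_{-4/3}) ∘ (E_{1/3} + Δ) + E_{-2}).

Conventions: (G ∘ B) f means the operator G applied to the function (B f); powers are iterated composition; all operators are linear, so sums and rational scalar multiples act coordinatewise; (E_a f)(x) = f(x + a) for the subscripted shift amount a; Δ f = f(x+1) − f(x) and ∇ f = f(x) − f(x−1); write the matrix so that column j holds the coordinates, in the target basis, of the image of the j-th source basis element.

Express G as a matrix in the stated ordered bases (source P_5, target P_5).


the matrix is [[-12, -8/3, -352/9, -896/27, -15568/81, -47648/243]; [0, -12, -16/3, -352/3, -3584/27, -77840/81]; [0, 0, -12, -8, -704/3, -8960/27]; [0, 0, 0, -12, -32/3, -3520/9]; [0, 0, 0, 0, -12, -40/3]; [0, 0, 0, 0, 0, -12]] (rows listed top to bottom)

image of 1: -12
image of x: -12x - 8/3
image of x^2: -12x^2 - (16/3)x - 352/9
image of x^3: -12x^3 - 8x^2 - (352/3)x - 896/27
image of x^4: -12x^4 - (32/3)x^3 - (704/3)x^2 - (3584/27)x - 15568/81
image of x^5: -12x^5 - (40/3)x^4 - (3520/9)x^3 - (8960/27)x^2 - (77840/81)x - 47648/243
each image's coordinates form column j of the matrix


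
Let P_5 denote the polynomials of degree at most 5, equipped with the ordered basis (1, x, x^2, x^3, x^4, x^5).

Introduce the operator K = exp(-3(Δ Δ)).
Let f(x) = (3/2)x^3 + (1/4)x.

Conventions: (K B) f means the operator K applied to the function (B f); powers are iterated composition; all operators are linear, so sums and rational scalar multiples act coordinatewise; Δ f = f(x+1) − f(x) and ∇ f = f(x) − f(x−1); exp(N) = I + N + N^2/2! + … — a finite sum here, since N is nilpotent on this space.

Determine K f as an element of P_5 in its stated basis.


order-1 term: -27x - 27
the series for exp(-3(Δ Δ)) f terminates at order 1
exp(-3(Δ Δ)) f = (3/2)x^3 - (107/4)x - 27

g(x) = (3/2)x^3 - (107/4)x - 27


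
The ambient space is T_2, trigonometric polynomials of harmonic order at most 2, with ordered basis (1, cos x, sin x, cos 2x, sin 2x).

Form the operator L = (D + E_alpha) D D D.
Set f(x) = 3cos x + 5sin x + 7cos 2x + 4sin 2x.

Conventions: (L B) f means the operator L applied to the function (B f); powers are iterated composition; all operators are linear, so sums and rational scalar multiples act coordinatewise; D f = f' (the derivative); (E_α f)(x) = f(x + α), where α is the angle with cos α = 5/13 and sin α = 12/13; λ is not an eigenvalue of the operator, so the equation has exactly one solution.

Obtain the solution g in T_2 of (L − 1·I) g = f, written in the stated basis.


the image equals g(x) = (61/13)cos x + (45/13)sin x + (20657/77641)cos 2x + (20644/77641)sin 2x

write g with unknown coordinates in the stated basis and equate coefficients in (L − 1·I) g = f
solving from the highest basis element down gives g = (61/13)cos x + (45/13)sin x + (20657/77641)cos 2x + (20644/77641)sin 2x
check: L g = (100/13)cos x + (110/13)sin x + (564144/77641)cos 2x + (331208/77641)sin 2x
so L g − 1·g = 3cos x + 5sin x + 7cos 2x + 4sin 2x = f ✓


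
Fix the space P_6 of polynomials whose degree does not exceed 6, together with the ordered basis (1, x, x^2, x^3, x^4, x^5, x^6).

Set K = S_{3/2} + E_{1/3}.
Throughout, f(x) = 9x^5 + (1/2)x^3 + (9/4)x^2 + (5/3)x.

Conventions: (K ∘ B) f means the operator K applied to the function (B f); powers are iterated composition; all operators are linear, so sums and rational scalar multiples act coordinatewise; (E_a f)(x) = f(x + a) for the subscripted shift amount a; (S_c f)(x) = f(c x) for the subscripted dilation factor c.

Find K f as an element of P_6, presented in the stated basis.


S_{3/2} f = (2187/32)x^5 + (27/16)x^3 + (81/16)x^2 + (5/2)x
E_{1/3} f = 9x^5 + 15x^4 + (21/2)x^3 + (73/12)x^2 + (35/9)x + 31/36
(S_{3/2} + E_{1/3}) f = (2475/32)x^5 + 15x^4 + (195/16)x^3 + (535/48)x^2 + (115/18)x + 31/36

the result is g(x) = (2475/32)x^5 + 15x^4 + (195/16)x^3 + (535/48)x^2 + (115/18)x + 31/36


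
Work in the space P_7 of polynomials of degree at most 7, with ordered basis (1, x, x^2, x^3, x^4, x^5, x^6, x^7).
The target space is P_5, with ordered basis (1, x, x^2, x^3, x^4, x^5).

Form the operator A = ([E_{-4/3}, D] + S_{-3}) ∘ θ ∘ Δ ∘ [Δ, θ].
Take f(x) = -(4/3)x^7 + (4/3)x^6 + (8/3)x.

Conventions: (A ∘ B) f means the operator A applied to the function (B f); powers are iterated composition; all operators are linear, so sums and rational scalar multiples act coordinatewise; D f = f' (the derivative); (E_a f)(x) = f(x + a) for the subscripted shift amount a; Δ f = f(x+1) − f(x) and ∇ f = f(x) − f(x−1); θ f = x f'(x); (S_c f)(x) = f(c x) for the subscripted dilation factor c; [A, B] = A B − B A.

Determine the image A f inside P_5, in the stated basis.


θ f = -(28/3)x^7 + 8x^6 + (8/3)x
Δ θ f = -(196/3)x^6 - 148x^5 - (620/3)x^4 - (500/3)x^3 - 76x^2 - (52/3)x + 4/3
Δ f = -(28/3)x^6 - 20x^5 - (80/3)x^4 - 20x^3 - 8x^2 - (4/3)x + 8/3
θ Δ f = -56x^6 - 100x^5 - (320/3)x^4 - 60x^3 - 16x^2 - (4/3)x
[Δ, θ] f = -(28/3)x^6 - 48x^5 - 100x^4 - (320/3)x^3 - 60x^2 - 16x + 4/3
Δ [Δ, θ] f = -56x^5 - 380x^4 - (3200/3)x^3 - 1540x^2 - 1136x - 340
θ Δ [Δ, θ] f = -280x^5 - 1520x^4 - 3200x^3 - 3080x^2 - 1136x
D (θ ∘ Δ) [Δ, θ] f = -1400x^4 - 6080x^3 - 9600x^2 - 6160x - 1136
E_{-4/3} D (θ ∘ Δ) [Δ, θ] f = -1400x^4 + (4160/3)x^3 - (640/3)x^2 + (7760/27)x - 176/81
E_{-4/3} (θ ∘ Δ) [Δ, θ] f = -280x^5 + (1040/3)x^4 - (640/9)x^3 + (3880/27)x^2 - (176/81)x + 64/243
D E_{-4/3} (θ ∘ Δ) [Δ, θ] f = -1400x^4 + (4160/3)x^3 - (640/3)x^2 + (7760/27)x - 176/81
[E_{-4/3}, D] (θ ∘ Δ) [Δ, θ] f = 0
S_{-3} (θ ∘ Δ) [Δ, θ] f = 68040x^5 - 123120x^4 + 86400x^3 - 27720x^2 + 3408x
([E_{-4/3}, D] + S_{-3}) (θ ∘ Δ) [Δ, θ] f = 68040x^5 - 123120x^4 + 86400x^3 - 27720x^2 + 3408x

the image equals g(x) = 68040x^5 - 123120x^4 + 86400x^3 - 27720x^2 + 3408x


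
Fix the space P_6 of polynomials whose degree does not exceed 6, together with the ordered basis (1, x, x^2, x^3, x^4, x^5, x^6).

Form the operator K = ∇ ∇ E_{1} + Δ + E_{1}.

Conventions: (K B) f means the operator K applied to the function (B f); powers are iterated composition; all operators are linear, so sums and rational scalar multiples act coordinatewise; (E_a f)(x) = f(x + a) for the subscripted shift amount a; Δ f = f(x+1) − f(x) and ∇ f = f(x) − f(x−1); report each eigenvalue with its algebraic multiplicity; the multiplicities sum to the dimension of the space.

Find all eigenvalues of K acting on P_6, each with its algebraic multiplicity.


λ = 1 (multiplicity 7)

image of 1: 1
image of x: x + 2
image of x^2: x^2 + 4x + 4
image of x^3: x^3 + 6x^2 + 12x + 2
image of x^4: x^4 + 8x^3 + 24x^2 + 8x + 4
image of x^5: x^5 + 10x^4 + 40x^3 + 20x^2 + 20x + 2
image of x^6: x^6 + 12x^5 + 60x^4 + 40x^3 + 60x^2 + 12x + 4
the matrix is upper triangular; its diagonal is (1, 1, 1, 1, 1, 1, 1)
for a triangular matrix the eigenvalues are the diagonal entries, with algebraic multiplicity their repetition count


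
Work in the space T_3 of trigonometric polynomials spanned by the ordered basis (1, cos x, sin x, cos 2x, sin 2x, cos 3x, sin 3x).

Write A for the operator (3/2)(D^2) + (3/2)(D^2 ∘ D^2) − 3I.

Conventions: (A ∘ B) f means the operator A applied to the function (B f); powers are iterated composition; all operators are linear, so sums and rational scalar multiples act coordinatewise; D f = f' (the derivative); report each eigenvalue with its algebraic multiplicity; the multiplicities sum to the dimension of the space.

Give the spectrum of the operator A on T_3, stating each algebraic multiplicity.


image of 1: -3
image of cos x: -3cos x
image of sin x: -3sin x
image of cos 2x: 15cos 2x
image of sin 2x: 15sin 2x
image of cos 3x: 105cos 3x
image of sin 3x: 105sin 3x
the matrix is diagonal; its diagonal is (-3, -3, -3, 15, 15, 105, 105)
for a triangular matrix the eigenvalues are the diagonal entries, with algebraic multiplicity their repetition count

λ = -3 (multiplicity 3), λ = 15 (multiplicity 2), λ = 105 (multiplicity 2)


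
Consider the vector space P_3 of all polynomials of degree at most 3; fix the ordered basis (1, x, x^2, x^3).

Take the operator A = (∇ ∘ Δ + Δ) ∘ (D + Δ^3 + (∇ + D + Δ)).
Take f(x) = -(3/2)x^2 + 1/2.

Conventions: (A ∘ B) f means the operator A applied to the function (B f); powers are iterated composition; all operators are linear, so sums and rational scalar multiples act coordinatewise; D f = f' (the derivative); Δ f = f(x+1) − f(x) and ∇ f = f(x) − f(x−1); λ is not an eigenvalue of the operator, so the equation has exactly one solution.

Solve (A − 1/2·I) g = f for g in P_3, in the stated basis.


write g with unknown coordinates in the stated basis and equate coefficients in (A − 1/2·I) g = f
solving from the highest basis element down gives g = 3x^2 + 47
check: A g = 24
so A g − 1/2·g = -(3/2)x^2 + 1/2 = f ✓

g(x) = 3x^2 + 47


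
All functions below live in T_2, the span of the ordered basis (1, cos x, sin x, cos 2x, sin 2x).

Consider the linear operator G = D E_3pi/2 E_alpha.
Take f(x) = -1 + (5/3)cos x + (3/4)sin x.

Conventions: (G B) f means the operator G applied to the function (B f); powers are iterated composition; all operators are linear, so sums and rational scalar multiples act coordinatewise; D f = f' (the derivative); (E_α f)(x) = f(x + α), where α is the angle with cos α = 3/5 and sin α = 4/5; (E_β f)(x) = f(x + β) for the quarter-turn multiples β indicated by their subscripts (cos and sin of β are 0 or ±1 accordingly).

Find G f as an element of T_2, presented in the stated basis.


g(x) = (8/5)cos x - (53/60)sin x

E_alpha f = -1 + (8/5)cos x - (53/60)sin x
E_3pi/2 E_alpha f = -1 + (53/60)cos x + (8/5)sin x
D E_3pi/2 E_alpha f = (8/5)cos x - (53/60)sin x


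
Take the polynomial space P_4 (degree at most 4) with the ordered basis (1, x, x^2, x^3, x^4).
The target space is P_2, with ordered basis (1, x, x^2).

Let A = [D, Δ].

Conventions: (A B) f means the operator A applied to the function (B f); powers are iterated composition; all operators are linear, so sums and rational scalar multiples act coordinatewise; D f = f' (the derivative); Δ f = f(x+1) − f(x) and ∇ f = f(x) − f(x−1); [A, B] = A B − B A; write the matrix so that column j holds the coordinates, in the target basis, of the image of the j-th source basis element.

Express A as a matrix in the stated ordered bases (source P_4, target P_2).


image of 1: 0
image of x: 0
image of x^2: 0
image of x^3: 0
image of x^4: 0
each image's coordinates form column j of the matrix

the matrix is [[0, 0, 0, 0, 0]; [0, 0, 0, 0, 0]; [0, 0, 0, 0, 0]] (rows listed top to bottom)


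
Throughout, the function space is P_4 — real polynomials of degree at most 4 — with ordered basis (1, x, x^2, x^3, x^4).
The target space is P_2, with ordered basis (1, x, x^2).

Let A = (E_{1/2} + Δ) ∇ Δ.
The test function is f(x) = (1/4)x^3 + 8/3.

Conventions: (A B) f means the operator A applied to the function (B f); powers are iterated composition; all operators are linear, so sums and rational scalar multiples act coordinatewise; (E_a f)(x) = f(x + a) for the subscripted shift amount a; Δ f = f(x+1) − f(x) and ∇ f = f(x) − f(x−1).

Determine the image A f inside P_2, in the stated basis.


the image equals g(x) = (3/2)x + 9/4

Δ f = (3/4)x^2 + (3/4)x + 1/4
∇ Δ f = (3/2)x
E_{1/2} (∇ Δ) f = (3/2)x + 3/4
Δ (∇ Δ) f = 3/2
(E_{1/2} + Δ) (∇ Δ) f = (3/2)x + 9/4


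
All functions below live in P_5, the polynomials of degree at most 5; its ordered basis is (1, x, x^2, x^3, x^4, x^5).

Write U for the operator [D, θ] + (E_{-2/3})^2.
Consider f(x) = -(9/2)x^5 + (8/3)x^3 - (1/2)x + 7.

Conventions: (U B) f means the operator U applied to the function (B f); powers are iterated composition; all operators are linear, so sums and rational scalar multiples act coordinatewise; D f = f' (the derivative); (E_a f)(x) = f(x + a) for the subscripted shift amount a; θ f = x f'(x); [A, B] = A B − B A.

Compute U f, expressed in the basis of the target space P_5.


θ f = -(45/2)x^5 + 8x^3 - (1/2)x
D θ f = -(225/2)x^4 + 24x^2 - 1/2
D f = -(45/2)x^4 + 8x^2 - 1/2
θ D f = -90x^4 + 16x^2
[D, θ] f = -(45/2)x^4 + 8x^2 - 1/2
E_{-2/3} f = -(9/2)x^5 + 15x^4 - (52/3)x^3 + 8x^2 - (25/18)x + 578/81
E_{-2/3} E_{-2/3} f = -(9/2)x^5 + 30x^4 - (232/3)x^3 + 96x^2 - (1033/18)x + 1645/81
([D, θ] + (E_{-2/3})^2) f = -(9/2)x^5 + (15/2)x^4 - (232/3)x^3 + 104x^2 - (1033/18)x + 3209/162

the image equals g(x) = -(9/2)x^5 + (15/2)x^4 - (232/3)x^3 + 104x^2 - (1033/18)x + 3209/162


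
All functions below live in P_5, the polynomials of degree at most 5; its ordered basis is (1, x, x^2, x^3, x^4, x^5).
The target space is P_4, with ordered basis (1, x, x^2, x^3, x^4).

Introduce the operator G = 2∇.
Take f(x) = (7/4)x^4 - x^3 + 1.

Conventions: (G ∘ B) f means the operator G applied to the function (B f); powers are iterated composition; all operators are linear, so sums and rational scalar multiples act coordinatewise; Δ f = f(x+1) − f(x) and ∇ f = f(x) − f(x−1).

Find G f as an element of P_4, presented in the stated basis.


∇ f = 7x^3 - (27/2)x^2 + 10x - 11/4
(2∇) f = 14x^3 - 27x^2 + 20x - 11/2

the result is g(x) = 14x^3 - 27x^2 + 20x - 11/2


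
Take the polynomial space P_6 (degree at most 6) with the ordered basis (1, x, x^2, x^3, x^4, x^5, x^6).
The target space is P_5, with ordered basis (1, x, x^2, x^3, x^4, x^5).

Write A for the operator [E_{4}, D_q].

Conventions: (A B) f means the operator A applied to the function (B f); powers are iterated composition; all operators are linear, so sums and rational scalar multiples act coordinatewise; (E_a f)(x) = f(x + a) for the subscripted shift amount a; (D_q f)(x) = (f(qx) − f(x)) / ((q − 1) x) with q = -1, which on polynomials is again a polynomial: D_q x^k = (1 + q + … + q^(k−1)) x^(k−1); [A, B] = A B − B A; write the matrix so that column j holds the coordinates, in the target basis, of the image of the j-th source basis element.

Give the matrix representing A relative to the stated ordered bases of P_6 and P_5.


image of 1: 0
image of x: 0
image of x^2: -8
image of x^3: 8x - 32
image of x^4: -16x^2 - 256
image of x^5: 16x^3 - 64x^2 + 256x - 1024
image of x^6: -24x^4 - 1280x^2 - 6144
each image's coordinates form column j of the matrix

the matrix is [[0, 0, -8, -32, -256, -1024, -6144]; [0, 0, 0, 8, 0, 256, 0]; [0, 0, 0, 0, -16, -64, -1280]; [0, 0, 0, 0, 0, 16, 0]; [0, 0, 0, 0, 0, 0, -24]; [0, 0, 0, 0, 0, 0, 0]] (rows listed top to bottom)


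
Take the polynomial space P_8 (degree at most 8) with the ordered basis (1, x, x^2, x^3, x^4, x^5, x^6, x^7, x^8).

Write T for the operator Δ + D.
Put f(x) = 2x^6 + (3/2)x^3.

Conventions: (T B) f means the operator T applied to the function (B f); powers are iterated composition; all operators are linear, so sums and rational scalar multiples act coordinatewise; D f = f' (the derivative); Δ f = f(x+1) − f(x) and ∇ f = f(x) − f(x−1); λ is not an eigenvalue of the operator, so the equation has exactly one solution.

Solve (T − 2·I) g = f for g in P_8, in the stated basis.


write g with unknown coordinates in the stated basis and equate coefficients in (T − 2·I) g = f
solving from the highest basis element down gives g = -x^6 - 6x^5 - (75/2)x^4 - (763/4)x^3 - (2889/4)x^2 - (14589/8)x - 18419/8
check: T g = -12x^5 - 75x^4 - 380x^3 - (2889/2)x^2 - (14589/4)x - 18419/4
so T g − 2·g = 2x^6 + (3/2)x^3 = f ✓

the result is g(x) = -x^6 - 6x^5 - (75/2)x^4 - (763/4)x^3 - (2889/4)x^2 - (14589/8)x - 18419/8


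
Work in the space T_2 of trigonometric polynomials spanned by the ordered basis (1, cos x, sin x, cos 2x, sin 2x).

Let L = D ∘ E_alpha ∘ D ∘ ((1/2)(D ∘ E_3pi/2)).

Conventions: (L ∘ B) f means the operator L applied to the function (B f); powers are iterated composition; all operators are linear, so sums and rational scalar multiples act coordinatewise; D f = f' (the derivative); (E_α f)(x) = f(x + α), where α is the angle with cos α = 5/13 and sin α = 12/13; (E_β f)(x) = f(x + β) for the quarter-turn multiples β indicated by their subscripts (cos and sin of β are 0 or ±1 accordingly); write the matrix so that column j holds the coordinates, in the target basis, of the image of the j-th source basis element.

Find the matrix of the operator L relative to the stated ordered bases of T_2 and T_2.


the matrix is [[0, 0, 0, 0, 0]; [0, -5/26, -6/13, 0, 0]; [0, 6/13, -5/26, 0, 0]; [0, 0, 0, -480/169, -476/169]; [0, 0, 0, 476/169, -480/169]] (rows listed top to bottom)

image of 1: 0
image of cos x: -(5/26)cos x + (6/13)sin x
image of sin x: -(6/13)cos x - (5/26)sin x
image of cos 2x: -(480/169)cos 2x + (476/169)sin 2x
image of sin 2x: -(476/169)cos 2x - (480/169)sin 2x
each image's coordinates form column j of the matrix


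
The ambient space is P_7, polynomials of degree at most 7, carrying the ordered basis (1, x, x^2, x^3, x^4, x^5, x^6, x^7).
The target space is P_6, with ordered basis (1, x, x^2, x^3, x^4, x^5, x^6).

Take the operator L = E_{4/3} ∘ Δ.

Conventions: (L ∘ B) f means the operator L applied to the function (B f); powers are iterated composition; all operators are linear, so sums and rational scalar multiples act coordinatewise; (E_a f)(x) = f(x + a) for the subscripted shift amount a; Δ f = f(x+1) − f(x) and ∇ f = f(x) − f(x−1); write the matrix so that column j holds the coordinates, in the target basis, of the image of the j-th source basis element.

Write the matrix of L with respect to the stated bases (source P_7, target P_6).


the matrix is [[0, 1, 11/3, 31/3, 715/27, 5261/81, 12617/81, 269053/729]; [0, 0, 2, 11, 124/3, 3575/27, 10522/27, 88319/81]; [0, 0, 0, 3, 22, 310/3, 3575/9, 36827/27]; [0, 0, 0, 0, 4, 110/3, 620/3, 25025/27]; [0, 0, 0, 0, 0, 5, 55, 1085/3]; [0, 0, 0, 0, 0, 0, 6, 77]; [0, 0, 0, 0, 0, 0, 0, 7]] (rows listed top to bottom)

image of 1: 0
image of x: 1
image of x^2: 2x + 11/3
image of x^3: 3x^2 + 11x + 31/3
image of x^4: 4x^3 + 22x^2 + (124/3)x + 715/27
image of x^5: 5x^4 + (110/3)x^3 + (310/3)x^2 + (3575/27)x + 5261/81
image of x^6: 6x^5 + 55x^4 + (620/3)x^3 + (3575/9)x^2 + (10522/27)x + 12617/81
image of x^7: 7x^6 + 77x^5 + (1085/3)x^4 + (25025/27)x^3 + (36827/27)x^2 + (88319/81)x + 269053/729
each image's coordinates form column j of the matrix


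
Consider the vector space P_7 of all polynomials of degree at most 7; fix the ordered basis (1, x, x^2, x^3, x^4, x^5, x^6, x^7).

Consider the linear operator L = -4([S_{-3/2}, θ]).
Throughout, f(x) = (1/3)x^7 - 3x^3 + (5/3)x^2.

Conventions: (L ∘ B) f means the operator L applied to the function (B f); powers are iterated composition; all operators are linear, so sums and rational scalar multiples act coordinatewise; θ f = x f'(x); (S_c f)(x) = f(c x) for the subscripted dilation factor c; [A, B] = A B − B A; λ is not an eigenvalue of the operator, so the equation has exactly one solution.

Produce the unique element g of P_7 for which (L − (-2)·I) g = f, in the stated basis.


write g with unknown coordinates in the stated basis and equate coefficients in (L − (-2)·I) g = f
solving from the highest basis element down gives g = (1/6)x^7 - (3/2)x^3 + (5/6)x^2
check: L g = 0
so L g − (-2)·g = (1/3)x^7 - 3x^3 + (5/3)x^2 = f ✓

the image equals g(x) = (1/6)x^7 - (3/2)x^3 + (5/6)x^2


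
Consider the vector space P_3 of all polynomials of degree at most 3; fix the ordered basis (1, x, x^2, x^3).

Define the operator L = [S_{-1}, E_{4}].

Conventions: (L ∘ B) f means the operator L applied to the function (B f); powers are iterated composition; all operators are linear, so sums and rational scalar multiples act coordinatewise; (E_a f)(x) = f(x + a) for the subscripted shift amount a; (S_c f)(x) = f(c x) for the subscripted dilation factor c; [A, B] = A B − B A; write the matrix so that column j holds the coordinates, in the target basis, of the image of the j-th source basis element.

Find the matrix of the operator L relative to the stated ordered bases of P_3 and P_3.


the matrix is [[0, 8, 0, 128]; [0, 0, -16, 0]; [0, 0, 0, 24]; [0, 0, 0, 0]] (rows listed top to bottom)

image of 1: 0
image of x: 8
image of x^2: -16x
image of x^3: 24x^2 + 128
each image's coordinates form column j of the matrix


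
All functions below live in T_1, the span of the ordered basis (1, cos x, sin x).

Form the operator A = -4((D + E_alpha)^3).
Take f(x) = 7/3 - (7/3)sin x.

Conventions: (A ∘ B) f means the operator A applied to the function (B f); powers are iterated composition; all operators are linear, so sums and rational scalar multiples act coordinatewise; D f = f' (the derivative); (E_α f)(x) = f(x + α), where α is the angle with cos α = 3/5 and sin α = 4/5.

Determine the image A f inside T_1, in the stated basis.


the result is g(x) = -28/3 - (4536/125)cos x - (6552/125)sin x

D f = -(7/3)cos x
E_alpha f = 7/3 - (28/15)cos x - (7/5)sin x
(D + E_alpha) f = 7/3 - (21/5)cos x - (7/5)sin x
D (D + E_alpha) f = -(7/5)cos x + (21/5)sin x
E_alpha (D + E_alpha) f = 7/3 - (91/25)cos x + (63/25)sin x
(D + E_alpha) (D + E_alpha) f = 7/3 - (126/25)cos x + (168/25)sin x
D (D + E_alpha) (D + E_alpha) f = (168/25)cos x + (126/25)sin x
E_alpha (D + E_alpha) (D + E_alpha) f = 7/3 + (294/125)cos x + (1008/125)sin x
(D + E_alpha) (D + E_alpha) (D + E_alpha) f = 7/3 + (1134/125)cos x + (1638/125)sin x
(-4((D + E_alpha)^3)) f = -28/3 - (4536/125)cos x - (6552/125)sin x


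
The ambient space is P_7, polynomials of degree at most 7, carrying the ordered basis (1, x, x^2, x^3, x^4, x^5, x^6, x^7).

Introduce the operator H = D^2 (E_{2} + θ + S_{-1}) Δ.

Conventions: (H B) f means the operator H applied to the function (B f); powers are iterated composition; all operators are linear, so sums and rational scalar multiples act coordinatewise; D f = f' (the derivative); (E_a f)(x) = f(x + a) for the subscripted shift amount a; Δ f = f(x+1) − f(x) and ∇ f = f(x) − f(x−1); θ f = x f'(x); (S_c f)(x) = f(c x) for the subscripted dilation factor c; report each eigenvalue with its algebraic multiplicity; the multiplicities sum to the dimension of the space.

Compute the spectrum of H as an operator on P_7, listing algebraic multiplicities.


image of 1: 0
image of x: 0
image of x^2: 0
image of x^3: 24
image of x^4: 72x + 96
image of x^5: 360x^2 + 420x + 440
image of x^6: 600x^3 + 1800x^2 + 2520x + 2040
image of x^7: 1680x^4 + 3780x^3 + 10080x^2 + 14070x + 8988
the matrix is upper triangular; its diagonal is (0, 0, 0, 0, 0, 0, 0, 0)
for a triangular matrix the eigenvalues are the diagonal entries, with algebraic multiplicity their repetition count

λ = 0 (multiplicity 8)


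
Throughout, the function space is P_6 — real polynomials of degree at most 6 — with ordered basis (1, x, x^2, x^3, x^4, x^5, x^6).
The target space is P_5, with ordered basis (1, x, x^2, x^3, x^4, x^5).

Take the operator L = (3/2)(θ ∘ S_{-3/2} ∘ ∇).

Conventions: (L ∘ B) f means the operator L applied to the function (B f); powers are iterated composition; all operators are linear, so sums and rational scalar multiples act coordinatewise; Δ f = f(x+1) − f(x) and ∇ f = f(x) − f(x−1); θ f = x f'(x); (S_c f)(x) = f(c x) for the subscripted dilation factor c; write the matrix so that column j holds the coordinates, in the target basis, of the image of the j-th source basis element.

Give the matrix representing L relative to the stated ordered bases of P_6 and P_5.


image of 1: 0
image of x: 0
image of x^2: -(9/2)x
image of x^3: (81/4)x^2 + (27/4)x
image of x^4: -(243/4)x^3 - (81/2)x^2 - 9x
image of x^5: (1215/8)x^4 + (1215/8)x^3 + (135/2)x^2 + (45/4)x
image of x^6: -(10935/32)x^5 - (3645/8)x^4 - (1215/4)x^3 - (405/4)x^2 - (27/2)x
each image's coordinates form column j of the matrix

the matrix is [[0, 0, 0, 0, 0, 0, 0]; [0, 0, -9/2, 27/4, -9, 45/4, -27/2]; [0, 0, 0, 81/4, -81/2, 135/2, -405/4]; [0, 0, 0, 0, -243/4, 1215/8, -1215/4]; [0, 0, 0, 0, 0, 1215/8, -3645/8]; [0, 0, 0, 0, 0, 0, -10935/32]] (rows listed top to bottom)


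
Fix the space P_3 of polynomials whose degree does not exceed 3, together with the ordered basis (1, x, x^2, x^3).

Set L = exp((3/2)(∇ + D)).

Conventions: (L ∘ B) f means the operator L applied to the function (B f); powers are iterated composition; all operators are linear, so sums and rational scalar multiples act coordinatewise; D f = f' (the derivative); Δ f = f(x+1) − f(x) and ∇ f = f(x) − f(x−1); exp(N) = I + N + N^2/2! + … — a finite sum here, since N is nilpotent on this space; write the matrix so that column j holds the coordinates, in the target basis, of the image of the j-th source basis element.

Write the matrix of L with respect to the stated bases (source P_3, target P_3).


image of 1: 1
image of x: x + 3
image of x^2: x^2 + 6x + 15/2
image of x^3: x^3 + 9x^2 + (45/2)x + 15
each image's coordinates form column j of the matrix

the matrix is [[1, 3, 15/2, 15]; [0, 1, 6, 45/2]; [0, 0, 1, 9]; [0, 0, 0, 1]] (rows listed top to bottom)


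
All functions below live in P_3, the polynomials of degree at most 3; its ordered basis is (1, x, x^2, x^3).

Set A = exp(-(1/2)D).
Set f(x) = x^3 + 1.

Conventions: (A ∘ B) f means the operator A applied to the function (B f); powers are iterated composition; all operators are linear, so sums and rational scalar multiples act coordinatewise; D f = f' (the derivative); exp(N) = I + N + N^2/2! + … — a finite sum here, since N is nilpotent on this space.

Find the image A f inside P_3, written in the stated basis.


the image equals g(x) = x^3 - (3/2)x^2 + (3/4)x + 7/8

order-1 term: -(3/2)x^2
order-2 term: (3/4)x
order-3 term: -1/8
the series for exp(-(1/2)D) f terminates at order 3
exp(-(1/2)D) f = x^3 - (3/2)x^2 + (3/4)x + 7/8


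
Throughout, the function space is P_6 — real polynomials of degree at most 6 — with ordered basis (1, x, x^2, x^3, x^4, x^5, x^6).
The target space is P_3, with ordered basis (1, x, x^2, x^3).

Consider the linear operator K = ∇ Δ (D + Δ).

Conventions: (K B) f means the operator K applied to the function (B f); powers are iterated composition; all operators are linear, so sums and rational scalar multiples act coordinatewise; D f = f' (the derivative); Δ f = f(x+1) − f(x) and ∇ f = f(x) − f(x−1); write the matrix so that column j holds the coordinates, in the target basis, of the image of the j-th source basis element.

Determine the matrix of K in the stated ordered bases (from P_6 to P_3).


the matrix is [[0, 0, 0, 12, 12, 40, 60]; [0, 0, 0, 0, 48, 60, 240]; [0, 0, 0, 0, 0, 120, 180]; [0, 0, 0, 0, 0, 0, 240]] (rows listed top to bottom)

image of 1: 0
image of x: 0
image of x^2: 0
image of x^3: 12
image of x^4: 48x + 12
image of x^5: 120x^2 + 60x + 40
image of x^6: 240x^3 + 180x^2 + 240x + 60
each image's coordinates form column j of the matrix


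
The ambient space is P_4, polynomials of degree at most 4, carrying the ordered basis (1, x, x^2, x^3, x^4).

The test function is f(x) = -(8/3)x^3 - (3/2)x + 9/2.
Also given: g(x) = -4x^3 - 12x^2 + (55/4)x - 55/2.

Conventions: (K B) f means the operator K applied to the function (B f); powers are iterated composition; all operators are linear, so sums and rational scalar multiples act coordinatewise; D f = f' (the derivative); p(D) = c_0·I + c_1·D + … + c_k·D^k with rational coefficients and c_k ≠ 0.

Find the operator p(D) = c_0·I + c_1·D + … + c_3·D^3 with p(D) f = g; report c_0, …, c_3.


p(D) = (3/2)·I + (3/2)·D − D^2 + 2·D^3, i.e. c_0 = 3/2, c_1 = 3/2, c_2 = -1, c_3 = 2

D^0 f = -(8/3)x^3 - (3/2)x + 9/2
D^1 f = -8x^2 - 3/2
D^2 f = -16x
D^3 f = -16
matching coefficients of g against c_0 f + c_1 Df + … from the top degree down determines the c_i
solution: c_0 = 3/2, c_1 = 3/2, c_2 = -1, c_3 = 2


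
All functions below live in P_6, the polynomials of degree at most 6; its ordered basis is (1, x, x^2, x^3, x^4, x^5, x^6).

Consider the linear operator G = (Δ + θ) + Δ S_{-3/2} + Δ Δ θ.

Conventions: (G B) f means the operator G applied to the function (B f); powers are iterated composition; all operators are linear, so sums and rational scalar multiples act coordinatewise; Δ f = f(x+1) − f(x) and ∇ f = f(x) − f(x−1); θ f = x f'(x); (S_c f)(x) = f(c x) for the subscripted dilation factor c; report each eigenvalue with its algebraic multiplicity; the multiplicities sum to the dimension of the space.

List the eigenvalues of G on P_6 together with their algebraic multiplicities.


image of 1: 0
image of x: x - 1/2
image of x^2: 2x^2 + (13/2)x + 29/4
image of x^3: 3x^3 - (57/8)x^2 + (87/8)x + 125/8
image of x^4: 4x^4 + (97/4)x^3 + (675/8)x^2 + (481/4)x + 993/16
image of x^5: 5x^5 - (1055/32)x^4 + (545/16)x^3 + (3745/16)x^2 + (10145/32)x + 4589/32
image of x^6: 6x^6 + (2379/32)x^5 + (23415/64)x^4 + (15485/16)x^3 + (92535/64)x^2 + (36939/32)x + 24601/64
the matrix is upper triangular; its diagonal is (0, 1, 2, 3, 4, 5, 6)
for a triangular matrix the eigenvalues are the diagonal entries, with algebraic multiplicity their repetition count

λ = 0 (multiplicity 1), λ = 1 (multiplicity 1), λ = 2 (multiplicity 1), λ = 3 (multiplicity 1), λ = 4 (multiplicity 1), λ = 5 (multiplicity 1), λ = 6 (multiplicity 1)


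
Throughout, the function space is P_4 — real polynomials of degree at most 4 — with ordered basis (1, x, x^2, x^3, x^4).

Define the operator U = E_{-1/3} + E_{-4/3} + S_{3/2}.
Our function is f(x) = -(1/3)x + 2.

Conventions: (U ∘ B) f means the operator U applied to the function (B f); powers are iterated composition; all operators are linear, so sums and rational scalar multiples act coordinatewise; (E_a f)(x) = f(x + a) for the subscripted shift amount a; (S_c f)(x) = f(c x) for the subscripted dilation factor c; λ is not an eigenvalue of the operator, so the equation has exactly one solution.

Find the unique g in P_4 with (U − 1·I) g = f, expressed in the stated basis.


the result is g(x) = -(2/15)x + 8/9

write g with unknown coordinates in the stated basis and equate coefficients in (U − 1·I) g = f
solving from the highest basis element down gives g = -(2/15)x + 8/9
check: U g = -(7/15)x + 26/9
so U g − 1·g = -(1/3)x + 2 = f ✓


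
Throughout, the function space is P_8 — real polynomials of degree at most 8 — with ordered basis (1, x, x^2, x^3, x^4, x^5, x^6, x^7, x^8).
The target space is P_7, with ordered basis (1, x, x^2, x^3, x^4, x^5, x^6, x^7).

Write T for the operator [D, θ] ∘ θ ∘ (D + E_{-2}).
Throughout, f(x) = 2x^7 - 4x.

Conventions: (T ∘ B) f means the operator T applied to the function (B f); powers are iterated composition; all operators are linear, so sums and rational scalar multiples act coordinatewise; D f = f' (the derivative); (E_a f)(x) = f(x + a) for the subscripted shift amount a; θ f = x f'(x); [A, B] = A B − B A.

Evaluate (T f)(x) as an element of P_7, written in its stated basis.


D f = 14x^6 - 4
E_{-2} f = 2x^7 - 28x^6 + 168x^5 - 560x^4 + 1120x^3 - 1344x^2 + 892x - 248
(D + E_{-2}) f = 2x^7 - 14x^6 + 168x^5 - 560x^4 + 1120x^3 - 1344x^2 + 892x - 252
θ (D + E_{-2}) f = 14x^7 - 84x^6 + 840x^5 - 2240x^4 + 3360x^3 - 2688x^2 + 892x
θ θ (D + E_{-2}) f = 98x^7 - 504x^6 + 4200x^5 - 8960x^4 + 10080x^3 - 5376x^2 + 892x
D θ θ (D + E_{-2}) f = 686x^6 - 3024x^5 + 21000x^4 - 35840x^3 + 30240x^2 - 10752x + 892
D θ (D + E_{-2}) f = 98x^6 - 504x^5 + 4200x^4 - 8960x^3 + 10080x^2 - 5376x + 892
θ D θ (D + E_{-2}) f = 588x^6 - 2520x^5 + 16800x^4 - 26880x^3 + 20160x^2 - 5376x
[D, θ] θ (D + E_{-2}) f = 98x^6 - 504x^5 + 4200x^4 - 8960x^3 + 10080x^2 - 5376x + 892

the result is g(x) = 98x^6 - 504x^5 + 4200x^4 - 8960x^3 + 10080x^2 - 5376x + 892


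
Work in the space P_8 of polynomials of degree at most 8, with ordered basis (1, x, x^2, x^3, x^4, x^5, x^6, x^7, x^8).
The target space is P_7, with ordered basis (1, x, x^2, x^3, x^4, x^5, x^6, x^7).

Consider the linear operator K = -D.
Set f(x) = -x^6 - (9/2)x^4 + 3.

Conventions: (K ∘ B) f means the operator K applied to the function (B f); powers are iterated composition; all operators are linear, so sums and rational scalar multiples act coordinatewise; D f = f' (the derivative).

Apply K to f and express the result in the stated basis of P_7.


D f = -6x^5 - 18x^3
(-D) f = 6x^5 + 18x^3

the result is g(x) = 6x^5 + 18x^3


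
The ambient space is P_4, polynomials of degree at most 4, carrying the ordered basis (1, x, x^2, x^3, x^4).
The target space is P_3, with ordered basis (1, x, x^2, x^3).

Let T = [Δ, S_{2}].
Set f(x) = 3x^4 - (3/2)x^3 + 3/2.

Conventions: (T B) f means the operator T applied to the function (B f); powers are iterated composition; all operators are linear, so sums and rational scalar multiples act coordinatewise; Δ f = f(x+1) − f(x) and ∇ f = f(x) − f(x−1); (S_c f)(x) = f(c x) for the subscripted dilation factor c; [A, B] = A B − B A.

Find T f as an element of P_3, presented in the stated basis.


S_{2} f = 48x^4 - 12x^3 + 3/2
Δ S_{2} f = 192x^3 + 252x^2 + 156x + 36
Δ f = 12x^3 + (27/2)x^2 + (15/2)x + 3/2
S_{2} Δ f = 96x^3 + 54x^2 + 15x + 3/2
[Δ, S_{2}] f = 96x^3 + 198x^2 + 141x + 69/2

the image equals g(x) = 96x^3 + 198x^2 + 141x + 69/2


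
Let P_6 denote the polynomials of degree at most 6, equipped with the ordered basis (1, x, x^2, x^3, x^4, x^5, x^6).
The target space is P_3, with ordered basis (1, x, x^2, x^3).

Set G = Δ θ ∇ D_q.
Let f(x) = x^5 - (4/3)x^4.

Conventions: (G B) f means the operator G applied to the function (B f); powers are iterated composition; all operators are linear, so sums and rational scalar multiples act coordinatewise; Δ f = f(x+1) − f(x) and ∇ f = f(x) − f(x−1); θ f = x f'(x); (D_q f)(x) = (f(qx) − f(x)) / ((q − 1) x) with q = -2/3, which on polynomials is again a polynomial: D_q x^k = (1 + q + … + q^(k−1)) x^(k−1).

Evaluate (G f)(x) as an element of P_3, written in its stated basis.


g(x) = (220/9)x^2 + (4/9)x + 64/81

D_q f = (55/81)x^4 - (52/81)x^3
∇ D_q f = (220/81)x^3 - 6x^2 + (376/81)x - 107/81
θ ∇ D_q f = (220/27)x^3 - 12x^2 + (376/81)x
Δ (θ ∇ D_q) f = (220/9)x^2 + (4/9)x + 64/81
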